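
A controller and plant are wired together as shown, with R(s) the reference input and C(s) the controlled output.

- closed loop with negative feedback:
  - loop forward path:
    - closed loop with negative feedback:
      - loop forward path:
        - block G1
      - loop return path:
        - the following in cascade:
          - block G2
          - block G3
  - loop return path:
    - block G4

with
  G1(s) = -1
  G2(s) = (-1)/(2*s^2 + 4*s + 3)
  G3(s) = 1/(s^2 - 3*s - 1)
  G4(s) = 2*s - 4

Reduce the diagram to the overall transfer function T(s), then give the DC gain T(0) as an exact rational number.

Step 1. series reduction of G2, G3: (-1)/(2*s^4 - 2*s^3 - 11*s^2 - 13*s - 3)
Step 2. close the feedback loop around G1, (G2*G3): (-2*s^4 + 2*s^3 + 11*s^2 + 13*s + 3)/(2*s^4 - 2*s^3 - 11*s^2 - 13*s - 2)
Step 3. feedback reduction of [G1/(1+G1*(G2*G3))], G4: (2*s^4 - 2*s^3 - 11*s^2 - 13*s - 3)/(4*s^5 - 14*s^4 - 12*s^3 + 29*s^2 + 59*s + 14)
Evaluating the step-3 result (the overall T(s)) at s = 0 gives T(0) = -3/14.

Hence the answer: -3/14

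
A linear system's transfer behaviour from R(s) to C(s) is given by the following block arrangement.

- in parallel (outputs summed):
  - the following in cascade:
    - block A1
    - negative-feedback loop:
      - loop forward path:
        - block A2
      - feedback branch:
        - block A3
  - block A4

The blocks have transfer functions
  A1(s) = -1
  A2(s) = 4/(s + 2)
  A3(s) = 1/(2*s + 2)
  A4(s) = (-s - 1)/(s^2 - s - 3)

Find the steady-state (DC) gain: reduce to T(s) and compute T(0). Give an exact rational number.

Answer: -2/3

Working:
Step 1. feedback reduction of A2, A3: (4*s + 4)/(s^2 + 3*s + 4)
Step 2. series reduction of A1, [A2/(1+A2*A3)]: (-4*s - 4)/(s^2 + 3*s + 4)
Step 3. reduce the parallel group (A1*[A2/(1+A2*A3)]), A4: (-5*s^3 - 4*s^2 + 9*s + 8)/(s^4 + 2*s^3 - 2*s^2 - 13*s - 12)
The step-3 result is T(s). Setting s = 0: T(0) = 8/(-12) = -2/3.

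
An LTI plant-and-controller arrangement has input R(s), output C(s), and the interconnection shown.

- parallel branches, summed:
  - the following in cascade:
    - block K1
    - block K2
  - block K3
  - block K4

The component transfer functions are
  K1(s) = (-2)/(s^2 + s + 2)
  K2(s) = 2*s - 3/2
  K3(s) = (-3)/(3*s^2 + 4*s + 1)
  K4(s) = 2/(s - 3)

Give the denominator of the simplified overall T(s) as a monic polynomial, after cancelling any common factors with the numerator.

Reducing step by step:

Step 1: reduce the series chain K1, K2, giving (3 - 4*s)/(s^2 + s + 2)
Step 2: reduce the parallel group (K1*K2), K3, K4, giving (-6*s^4 + 40*s^3 + 57*s^2 + 13)/(3*s^5 - 2*s^4 - 10*s^3 - 24*s^2 - 25*s - 6)
The result of step 2 is T(s) in lowest terms. Its denominator has leading coefficient 3; dividing the denominator through by 3 makes it monic.

Answer: s^5 - 2*s^4/3 - 10*s^3/3 - 8*s^2 - 25*s/3 - 2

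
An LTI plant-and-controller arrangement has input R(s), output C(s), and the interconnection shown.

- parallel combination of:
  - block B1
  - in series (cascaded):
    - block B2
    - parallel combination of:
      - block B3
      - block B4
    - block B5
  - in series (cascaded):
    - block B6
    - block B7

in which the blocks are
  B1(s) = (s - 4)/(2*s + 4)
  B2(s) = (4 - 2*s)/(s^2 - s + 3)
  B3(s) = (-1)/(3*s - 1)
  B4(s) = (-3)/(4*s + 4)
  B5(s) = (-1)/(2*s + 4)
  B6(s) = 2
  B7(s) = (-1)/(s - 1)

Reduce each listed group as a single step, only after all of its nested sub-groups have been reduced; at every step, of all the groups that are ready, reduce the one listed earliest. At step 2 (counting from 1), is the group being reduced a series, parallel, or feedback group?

Step 1: combine B3, B4 in parallel
Step 2: cascade B2, (B3+B4), B5
Step 3: multiply B6, B7 (series)
Step 4: reduce the parallel group B1, (B2*(B3+B4)*B5), (B6*B7)
At step 2 the group reduced is series.

Hence the answer: series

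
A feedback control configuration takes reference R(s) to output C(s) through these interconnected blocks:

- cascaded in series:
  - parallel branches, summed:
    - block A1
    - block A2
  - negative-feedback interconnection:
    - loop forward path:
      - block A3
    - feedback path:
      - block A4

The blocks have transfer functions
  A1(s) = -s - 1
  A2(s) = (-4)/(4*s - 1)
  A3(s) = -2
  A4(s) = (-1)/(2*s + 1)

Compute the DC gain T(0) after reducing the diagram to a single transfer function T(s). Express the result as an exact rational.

1. combine A1, A2 in parallel gives (-4*s^2 - 3*s - 3)/(4*s - 1)
2. collapse the loop (A3 forward, A4 return) gives (-4*s - 2)/(2*s + 3)
3. series reduction of (A1+A2), [A3/(1+A3*A4)] gives (16*s^3 + 20*s^2 + 18*s + 6)/(8*s^2 + 10*s - 3)
DC gain: substitute s = 0 into T(s) from step 3: T(0) = 6/(-3) = -2.

Therefore the answer is -2.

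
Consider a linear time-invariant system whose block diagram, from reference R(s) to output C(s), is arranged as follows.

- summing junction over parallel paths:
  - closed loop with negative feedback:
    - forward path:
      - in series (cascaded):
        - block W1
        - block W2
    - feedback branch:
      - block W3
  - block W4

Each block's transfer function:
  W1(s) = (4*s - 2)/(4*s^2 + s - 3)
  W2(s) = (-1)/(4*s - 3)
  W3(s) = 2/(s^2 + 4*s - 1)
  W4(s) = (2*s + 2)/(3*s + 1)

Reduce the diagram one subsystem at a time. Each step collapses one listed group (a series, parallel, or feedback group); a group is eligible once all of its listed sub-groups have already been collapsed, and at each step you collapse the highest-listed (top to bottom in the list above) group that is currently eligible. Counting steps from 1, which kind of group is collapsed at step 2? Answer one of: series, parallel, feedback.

[1] series reduction of W1, W2
[2] reduce the feedback loop with forward (W1*W2) and return W3
[3] sum the parallel branches [(W1*W2)/(1+(W1*W2)*W3)], W4
Step 2 collapses a feedback group.

Answer: feedback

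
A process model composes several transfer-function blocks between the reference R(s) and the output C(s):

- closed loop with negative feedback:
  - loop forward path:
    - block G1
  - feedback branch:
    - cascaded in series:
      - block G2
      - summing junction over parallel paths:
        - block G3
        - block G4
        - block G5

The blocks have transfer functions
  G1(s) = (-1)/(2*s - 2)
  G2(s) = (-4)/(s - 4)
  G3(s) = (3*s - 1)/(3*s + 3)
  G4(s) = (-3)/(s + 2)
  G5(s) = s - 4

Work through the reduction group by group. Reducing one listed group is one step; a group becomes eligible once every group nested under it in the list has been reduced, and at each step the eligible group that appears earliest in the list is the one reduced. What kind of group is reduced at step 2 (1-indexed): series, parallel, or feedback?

Answer: series

Working:
Step 1: parallel reduction of G3, G4, G5
Step 2: combine G2, (G3+G4+G5) in series
Step 3: feedback reduction of G1, (G2*(G3+G4+G5))
The group at step 2 is a series group.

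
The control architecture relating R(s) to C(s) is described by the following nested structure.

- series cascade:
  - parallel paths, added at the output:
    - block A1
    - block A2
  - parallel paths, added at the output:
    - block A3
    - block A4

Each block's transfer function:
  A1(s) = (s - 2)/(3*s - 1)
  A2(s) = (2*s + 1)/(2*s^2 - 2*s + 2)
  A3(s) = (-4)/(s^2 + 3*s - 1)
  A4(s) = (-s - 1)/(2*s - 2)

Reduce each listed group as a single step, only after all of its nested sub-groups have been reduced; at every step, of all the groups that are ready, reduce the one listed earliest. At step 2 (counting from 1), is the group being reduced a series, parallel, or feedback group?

Reducing step by step:

Step 1 - sum the parallel branches A1, A2
Step 2 - add A3, A4 (parallel)
Step 3 - series reduction of (A1+A2), (A3+A4)
The group at step 2 is a parallel group.

Answer: parallel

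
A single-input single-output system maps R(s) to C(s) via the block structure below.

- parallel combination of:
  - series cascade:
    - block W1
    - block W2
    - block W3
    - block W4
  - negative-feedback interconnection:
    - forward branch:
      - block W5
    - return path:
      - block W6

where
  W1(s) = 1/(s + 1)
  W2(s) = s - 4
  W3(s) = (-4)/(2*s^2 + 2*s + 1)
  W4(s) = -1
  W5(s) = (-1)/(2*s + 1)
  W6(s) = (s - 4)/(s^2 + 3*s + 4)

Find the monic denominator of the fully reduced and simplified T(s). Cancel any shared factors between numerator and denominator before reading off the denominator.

[1] series reduction of W1, W2, W3, W4: (4*s - 16)/(2*s^3 + 4*s^2 + 3*s + 1)
[2] feedback reduction of W5, W6: (-s^2 - 3*s - 4)/(2*s^3 + 7*s^2 + 10*s + 8)
[3] parallel reduction of (W1*W2*W3*W4), [W5/(1+W5*W6)]: (-2*s^5 - 2*s^4 - 27*s^3 - 98*s^2 - 143*s - 132)/(4*s^6 + 22*s^5 + 54*s^4 + 79*s^3 + 69*s^2 + 34*s + 8)
That last expression is T(s), already simplified. Scaling its denominator by 1/4 (the reciprocal of the leading coefficient) yields the monic denominator.

Answer: s^6 + 11*s^5/2 + 27*s^4/2 + 79*s^3/4 + 69*s^2/4 + 17*s/2 + 2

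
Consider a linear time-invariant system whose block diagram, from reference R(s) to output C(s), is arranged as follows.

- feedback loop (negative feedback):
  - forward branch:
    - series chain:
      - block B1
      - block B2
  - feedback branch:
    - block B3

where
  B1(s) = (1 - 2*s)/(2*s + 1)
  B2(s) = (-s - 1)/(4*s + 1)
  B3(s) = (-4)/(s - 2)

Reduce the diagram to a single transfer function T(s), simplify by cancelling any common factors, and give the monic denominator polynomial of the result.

1. multiply B1, B2 (series): (2*s^2 + s - 1)/(8*s^2 + 6*s + 1)
2. feedback reduction of (B1*B2), B3: (2*s^3 - 3*s^2 - 3*s + 2)/(8*s^3 - 18*s^2 - 15*s + 2)
That last expression is T(s), already simplified. Scaling its denominator by 1/8 (the reciprocal of the leading coefficient) yields the monic denominator.

Answer: s^3 - 9*s^2/4 - 15*s/8 + 1/4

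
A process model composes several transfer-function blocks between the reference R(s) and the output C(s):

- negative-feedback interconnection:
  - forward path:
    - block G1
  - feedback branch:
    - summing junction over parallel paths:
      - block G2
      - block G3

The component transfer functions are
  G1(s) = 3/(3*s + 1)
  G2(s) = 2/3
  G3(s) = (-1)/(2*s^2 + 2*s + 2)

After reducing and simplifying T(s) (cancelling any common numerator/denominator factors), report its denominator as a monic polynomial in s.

The answer is s^3 + 2*s^2 + 2*s + 1/2.

Reasoning:
Step 1. add G2, G3 (parallel) = (4*s^2 + 4*s + 1)/(6*s^2 + 6*s + 6)
Step 2. feedback reduction of G1, (G2+G3) = (2*s^2 + 2*s + 2)/(2*s^3 + 4*s^2 + 4*s + 1)
The result of step 2 is T(s) in lowest terms. Its denominator has leading coefficient 2; dividing the denominator through by 2 makes it monic.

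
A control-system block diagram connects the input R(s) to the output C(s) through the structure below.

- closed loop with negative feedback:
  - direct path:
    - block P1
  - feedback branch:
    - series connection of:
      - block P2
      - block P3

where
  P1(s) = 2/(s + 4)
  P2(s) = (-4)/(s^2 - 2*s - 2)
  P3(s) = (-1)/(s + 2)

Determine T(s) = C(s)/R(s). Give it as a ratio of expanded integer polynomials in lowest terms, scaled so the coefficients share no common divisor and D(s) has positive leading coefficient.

(1) cascade P2, P3 = 4/(s^3 - 6*s - 4)
(2) close the feedback loop around P1, (P2*P3), which is the overall transfer function T(s) = C(s)/R(s) in lowest terms

Hence the answer: (2*s^3 - 12*s - 8)/(s^4 + 4*s^3 - 6*s^2 - 28*s - 8)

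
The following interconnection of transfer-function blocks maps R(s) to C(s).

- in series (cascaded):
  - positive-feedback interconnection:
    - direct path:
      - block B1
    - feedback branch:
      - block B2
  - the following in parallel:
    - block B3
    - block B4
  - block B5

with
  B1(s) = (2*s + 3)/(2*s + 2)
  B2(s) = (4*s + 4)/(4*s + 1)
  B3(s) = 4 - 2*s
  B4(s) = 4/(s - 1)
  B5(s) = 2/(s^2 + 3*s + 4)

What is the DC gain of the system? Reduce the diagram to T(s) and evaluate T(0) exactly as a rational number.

Step 1: reduce the feedback loop with forward B1 and return B2: (-8*s^2 - 14*s - 3)/(10*s + 10)
Step 2: add B3, B4 (parallel): (-2*s^2 + 6*s)/(s - 1)
Step 3: combine [B1/(1-B1*B2)], (B3+B4), B5 in series: (16*s^4 - 20*s^3 - 78*s^2 - 18*s)/(5*s^4 + 15*s^3 + 15*s^2 - 15*s - 20)
That last expression is T(s); at s = 0 only the constant terms survive, so T(0) = 0/(-20) = 0.

Hence the answer: 0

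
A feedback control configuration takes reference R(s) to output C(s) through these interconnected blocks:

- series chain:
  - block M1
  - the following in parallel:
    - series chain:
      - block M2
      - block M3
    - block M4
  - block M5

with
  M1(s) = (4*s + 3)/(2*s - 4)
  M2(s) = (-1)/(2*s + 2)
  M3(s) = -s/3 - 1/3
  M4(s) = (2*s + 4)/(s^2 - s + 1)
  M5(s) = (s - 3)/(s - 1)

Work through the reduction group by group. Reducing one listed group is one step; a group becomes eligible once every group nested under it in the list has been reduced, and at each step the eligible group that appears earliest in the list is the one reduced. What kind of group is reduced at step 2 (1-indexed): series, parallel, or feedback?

(1) combine M2, M3 in series
(2) sum the parallel branches (M2*M3), M4
(3) cascade M1, ((M2*M3)+M4), M5
Step 2 collapses a parallel group.

Final answer: parallel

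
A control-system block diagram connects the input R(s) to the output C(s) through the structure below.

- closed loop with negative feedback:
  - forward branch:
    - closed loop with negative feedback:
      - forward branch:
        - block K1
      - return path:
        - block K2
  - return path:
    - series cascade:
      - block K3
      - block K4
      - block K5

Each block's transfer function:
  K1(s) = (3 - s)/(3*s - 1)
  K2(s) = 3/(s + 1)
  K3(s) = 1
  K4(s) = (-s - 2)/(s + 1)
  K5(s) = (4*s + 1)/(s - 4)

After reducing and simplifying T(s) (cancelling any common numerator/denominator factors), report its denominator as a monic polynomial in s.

First reduce the diagram to T(s).

Step 1 - feedback reduction of K1, K2 gives (-s^2 + 2*s + 3)/(3*s^2 - s + 8)
Step 2 - reduce the series chain K3, K4, K5 gives (-4*s^2 - 9*s - 2)/(s^2 - 3*s - 4)
Step 3 - feedback reduction of [K1/(1+K1*K2)], (K3*K4*K5) gives (-s^3 + 6*s^2 - 5*s - 12)/(7*s^3 - 16*s^2 - 13*s - 38)
That last expression is T(s), already simplified. Scaling its denominator by 1/7 (the reciprocal of the leading coefficient) yields the monic denominator.

Answer: s^3 - 16*s^2/7 - 13*s/7 - 38/7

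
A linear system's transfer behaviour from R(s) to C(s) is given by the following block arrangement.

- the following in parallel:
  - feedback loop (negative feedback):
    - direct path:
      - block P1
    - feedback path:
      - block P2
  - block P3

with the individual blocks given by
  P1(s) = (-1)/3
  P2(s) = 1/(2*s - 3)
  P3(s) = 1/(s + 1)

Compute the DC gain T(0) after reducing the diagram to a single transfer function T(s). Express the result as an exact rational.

The answer is 7/10.

Reasoning:
Step 1 - apply the feedback formula to P1, P2 = (3 - 2*s)/(6*s - 10)
Step 2 - parallel reduction of [P1/(1+P1*P2)], P3 = (-2*s^2 + 7*s - 7)/(6*s^2 - 4*s - 10)
That last expression is T(s); at s = 0 only the constant terms survive, so T(0) = -7/(-10) = 7/10.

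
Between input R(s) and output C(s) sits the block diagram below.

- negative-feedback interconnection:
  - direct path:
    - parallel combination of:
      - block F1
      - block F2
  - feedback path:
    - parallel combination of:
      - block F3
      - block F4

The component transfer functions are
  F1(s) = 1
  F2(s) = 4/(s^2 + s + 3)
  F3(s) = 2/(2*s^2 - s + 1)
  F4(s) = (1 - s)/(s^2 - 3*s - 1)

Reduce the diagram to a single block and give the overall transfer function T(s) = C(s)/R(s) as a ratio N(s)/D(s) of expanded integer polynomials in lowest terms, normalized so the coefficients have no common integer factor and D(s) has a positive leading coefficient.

(1) reduce the parallel group F1, F2: (s^2 + s + 7)/(s^2 + s + 3)
(2) combine F3, F4 in parallel: (-2*s^3 + 5*s^2 - 8*s - 1)/(2*s^4 - 7*s^3 + 2*s^2 - 2*s - 1)
(3) feedback reduction of (F1+F2), (F3+F4) - this is the overall T(s), already in the required normalized form

Hence the answer: (2*s^6 - 5*s^5 + 9*s^4 - 49*s^3 + 11*s^2 - 15*s - 7)/(2*s^6 - 7*s^5 + 4*s^4 - 38*s^3 + 29*s^2 - 64*s - 10)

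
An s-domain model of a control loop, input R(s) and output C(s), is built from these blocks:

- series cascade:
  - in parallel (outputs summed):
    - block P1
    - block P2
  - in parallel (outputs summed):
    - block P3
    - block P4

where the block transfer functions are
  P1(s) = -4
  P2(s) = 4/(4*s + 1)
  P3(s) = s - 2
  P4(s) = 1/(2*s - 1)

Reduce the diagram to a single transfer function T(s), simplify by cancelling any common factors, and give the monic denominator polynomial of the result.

The answer is s^2 - s/4 - 1/8.

Reasoning:
Step 1: sum the parallel branches P1, P2; result (-16*s)/(4*s + 1)
Step 2: add P3, P4 (parallel); result (2*s^2 - 5*s + 3)/(2*s - 1)
Step 3: combine (P1+P2), (P3+P4) in series; result (-32*s^3 + 80*s^2 - 48*s)/(8*s^2 - 2*s - 1)
That last expression is T(s), already simplified. Scaling its denominator by 1/8 (the reciprocal of the leading coefficient) yields the monic denominator.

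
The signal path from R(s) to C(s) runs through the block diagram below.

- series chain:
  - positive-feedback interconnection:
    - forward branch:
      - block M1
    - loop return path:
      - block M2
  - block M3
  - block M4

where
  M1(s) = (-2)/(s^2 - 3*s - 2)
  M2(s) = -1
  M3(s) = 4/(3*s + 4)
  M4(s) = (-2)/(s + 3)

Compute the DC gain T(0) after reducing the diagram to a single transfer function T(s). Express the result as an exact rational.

Reducing step by step:

Step 1. collapse the loop (M1 forward, M2 return) = (-2)/(s^2 - 3*s - 4)
Step 2. combine [M1/(1-M1*M2)], M3, M4 in series = 16/(3*s^4 + 4*s^3 - 39*s^2 - 88*s - 48)
Evaluating the step-2 result (the overall T(s)) at s = 0 gives T(0) = 16/(-48) = -1/3.

Answer: -1/3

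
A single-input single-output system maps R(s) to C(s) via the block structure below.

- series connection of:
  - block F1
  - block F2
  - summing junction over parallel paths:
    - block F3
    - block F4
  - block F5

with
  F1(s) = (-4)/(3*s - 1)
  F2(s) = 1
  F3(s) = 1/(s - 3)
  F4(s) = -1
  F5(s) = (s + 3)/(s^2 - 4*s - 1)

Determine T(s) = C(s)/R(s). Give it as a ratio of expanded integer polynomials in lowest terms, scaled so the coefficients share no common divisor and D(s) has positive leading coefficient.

Step 1: reduce the parallel group F3, F4 = (4 - s)/(s - 3)
Step 2: cascade F1, F2, (F3+F4), F5: this yields T(s), and no further normalization is needed

Hence the answer: (4*s^2 - 4*s - 48)/(3*s^4 - 22*s^3 + 40*s^2 - 2*s - 3)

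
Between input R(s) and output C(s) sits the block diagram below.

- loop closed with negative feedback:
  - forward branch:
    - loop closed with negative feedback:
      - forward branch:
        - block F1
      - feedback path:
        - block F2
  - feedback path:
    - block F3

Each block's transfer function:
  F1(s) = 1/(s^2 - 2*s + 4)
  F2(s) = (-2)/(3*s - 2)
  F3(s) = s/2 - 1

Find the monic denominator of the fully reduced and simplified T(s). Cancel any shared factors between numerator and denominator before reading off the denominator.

Reducing step by step:

Step 1: apply the feedback formula to F1, F2 = (3*s - 2)/(3*s^3 - 8*s^2 + 16*s - 10)
Step 2: apply the feedback formula to [F1/(1+F1*F2)], F3 = (6*s - 4)/(6*s^3 - 13*s^2 + 24*s - 16)
That last expression is T(s), already simplified. Scaling its denominator by 1/6 (the reciprocal of the leading coefficient) yields the monic denominator.

Answer: s^3 - 13*s^2/6 + 4*s - 8/3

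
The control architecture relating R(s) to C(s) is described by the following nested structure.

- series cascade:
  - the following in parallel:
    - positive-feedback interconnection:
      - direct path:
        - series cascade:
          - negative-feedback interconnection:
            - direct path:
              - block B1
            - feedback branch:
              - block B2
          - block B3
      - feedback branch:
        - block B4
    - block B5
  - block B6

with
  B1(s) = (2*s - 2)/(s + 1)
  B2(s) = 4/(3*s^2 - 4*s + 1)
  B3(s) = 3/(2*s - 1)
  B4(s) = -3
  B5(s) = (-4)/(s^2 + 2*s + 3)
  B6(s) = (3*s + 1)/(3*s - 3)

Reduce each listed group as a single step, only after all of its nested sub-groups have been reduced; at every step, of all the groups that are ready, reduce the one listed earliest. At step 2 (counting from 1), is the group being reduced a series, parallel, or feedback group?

Answer: series

Working:
1. feedback reduction of B1, B2
2. cascade [B1/(1+B1*B2)], B3
3. reduce the feedback loop with forward ([B1/(1+B1*B2)]*B3) and return B4
4. combine [([B1/(1+B1*B2)]*B3)/(1-([B1/(1+B1*B2)]*B3)*B4)], B5 in parallel
5. series reduction of ([([B1/(1+B1*B2)]*B3)/(1-([B1/(1+B1*B2)]*B3)*B4)]+B5), B6
Step 2: series.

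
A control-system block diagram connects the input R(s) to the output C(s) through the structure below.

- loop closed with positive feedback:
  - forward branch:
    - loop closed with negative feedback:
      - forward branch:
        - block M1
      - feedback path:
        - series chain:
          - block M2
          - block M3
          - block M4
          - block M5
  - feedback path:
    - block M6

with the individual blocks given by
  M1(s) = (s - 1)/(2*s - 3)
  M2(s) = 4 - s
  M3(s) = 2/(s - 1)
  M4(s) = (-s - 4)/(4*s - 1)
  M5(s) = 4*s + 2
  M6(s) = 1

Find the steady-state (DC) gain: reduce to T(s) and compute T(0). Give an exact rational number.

First reduce the diagram to T(s).

[1] cascade M2, M3, M4, M5 gives (8*s^3 + 4*s^2 - 128*s - 64)/(4*s^2 - 5*s + 1)
[2] close the feedback loop around M1, (M2*M3*M4*M5) gives (4*s^2 - 5*s + 1)/(8*s^3 + 12*s^2 - 142*s - 61)
[3] close the feedback loop around [M1/(1+M1*(M2*M3*M4*M5))], M6 gives (4*s^2 - 5*s + 1)/(8*s^3 + 8*s^2 - 137*s - 62)
The step-3 result is T(s). Setting s = 0: T(0) = 1/(-62) = -1/62.

Answer: -1/62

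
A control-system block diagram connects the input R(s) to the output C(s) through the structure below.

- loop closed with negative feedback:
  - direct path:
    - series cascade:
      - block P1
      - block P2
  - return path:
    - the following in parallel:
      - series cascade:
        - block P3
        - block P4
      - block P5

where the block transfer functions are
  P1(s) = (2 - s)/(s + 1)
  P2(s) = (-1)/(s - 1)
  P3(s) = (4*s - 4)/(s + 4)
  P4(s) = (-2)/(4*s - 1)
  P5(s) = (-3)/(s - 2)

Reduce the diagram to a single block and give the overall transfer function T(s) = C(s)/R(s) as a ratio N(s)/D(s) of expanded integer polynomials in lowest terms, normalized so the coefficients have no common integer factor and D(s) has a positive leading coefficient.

Step 1: reduce the series chain P1, P2: (s - 2)/(s^2 - 1)
Step 2: combine P3, P4 in series: (8 - 8*s)/(4*s^2 + 15*s - 4)
Step 3: add (P3*P4), P5 (parallel): (-20*s^2 - 21*s - 4)/(4*s^3 + 7*s^2 - 34*s + 8)
Step 4: close the feedback loop around (P1*P2), ((P3*P4)+P5), giving the overall T(s)

Final answer: (4*s^2 + 15*s - 4)/(4*s^3 + 23*s^2 + 18*s)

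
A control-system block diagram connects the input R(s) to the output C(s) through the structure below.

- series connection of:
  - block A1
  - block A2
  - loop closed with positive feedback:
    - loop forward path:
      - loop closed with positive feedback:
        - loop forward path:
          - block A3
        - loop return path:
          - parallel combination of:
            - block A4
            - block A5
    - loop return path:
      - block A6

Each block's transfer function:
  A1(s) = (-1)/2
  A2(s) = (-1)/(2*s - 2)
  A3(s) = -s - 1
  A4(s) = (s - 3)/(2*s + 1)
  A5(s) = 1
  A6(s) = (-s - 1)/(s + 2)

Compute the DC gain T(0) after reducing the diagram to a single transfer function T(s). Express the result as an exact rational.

(1) add A4, A5 (parallel) -> (3*s - 2)/(2*s + 1)
(2) collapse the loop (A3 forward, (A4+A5) return) -> (-2*s^2 - 3*s - 1)/(3*s^2 + 3*s - 1)
(3) feedback reduction of [A3/(1-A3*(A4+A5))], A6 -> (-2*s^3 - 7*s^2 - 7*s - 2)/(s^3 + 4*s^2 + s - 3)
(4) combine A1, A2, [[A3/(1-A3*(A4+A5))]/(1-[A3/(1-A3*(A4+A5))]*A6)] in series -> (-2*s^3 - 7*s^2 - 7*s - 2)/(4*s^4 + 12*s^3 - 12*s^2 - 16*s + 12)
The step-4 result is T(s). Setting s = 0: T(0) = -2/12 = -1/6.

Hence the answer: -1/6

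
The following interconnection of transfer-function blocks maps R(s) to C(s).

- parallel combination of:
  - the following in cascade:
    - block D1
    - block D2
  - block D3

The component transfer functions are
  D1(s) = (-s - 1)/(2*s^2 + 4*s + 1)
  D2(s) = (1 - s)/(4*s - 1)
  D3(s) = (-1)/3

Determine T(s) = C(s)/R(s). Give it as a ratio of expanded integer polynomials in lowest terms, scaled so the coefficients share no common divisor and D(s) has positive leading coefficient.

Reducing step by step:

1. cascade D1, D2: (s^2 - 1)/(8*s^3 + 14*s^2 - 1)
2. parallel reduction of (D1*D2), D3, giving the overall T(s)

Answer: (-8*s^3 - 11*s^2 - 2)/(24*s^3 + 42*s^2 - 3)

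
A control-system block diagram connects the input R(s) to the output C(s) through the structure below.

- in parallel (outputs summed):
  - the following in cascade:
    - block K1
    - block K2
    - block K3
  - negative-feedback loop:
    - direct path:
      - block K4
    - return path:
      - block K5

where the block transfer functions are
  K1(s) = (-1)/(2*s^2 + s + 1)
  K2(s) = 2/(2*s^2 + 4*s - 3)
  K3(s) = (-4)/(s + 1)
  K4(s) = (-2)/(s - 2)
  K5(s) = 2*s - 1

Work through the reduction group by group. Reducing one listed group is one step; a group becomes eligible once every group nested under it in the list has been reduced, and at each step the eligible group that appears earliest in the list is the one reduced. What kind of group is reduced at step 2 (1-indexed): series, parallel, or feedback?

The answer is feedback.

Reasoning:
Step 1 - reduce the series chain K1, K2, K3
Step 2 - collapse the loop (K4 forward, K5 return)
Step 3 - combine (K1*K2*K3), [K4/(1+K4*K5)] in parallel
So the answer for step 2 is feedback.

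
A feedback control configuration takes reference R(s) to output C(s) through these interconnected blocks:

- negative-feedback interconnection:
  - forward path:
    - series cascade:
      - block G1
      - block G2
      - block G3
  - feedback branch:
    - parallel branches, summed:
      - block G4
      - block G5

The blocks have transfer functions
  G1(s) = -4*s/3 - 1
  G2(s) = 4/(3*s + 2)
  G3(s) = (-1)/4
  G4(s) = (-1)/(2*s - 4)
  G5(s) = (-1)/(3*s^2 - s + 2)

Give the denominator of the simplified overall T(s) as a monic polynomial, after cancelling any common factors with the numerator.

Reducing step by step:

(1) multiply G1, G2, G3 (series) -> (4*s + 3)/(9*s + 6)
(2) combine G4, G5 in parallel -> (-3*s^2 - s + 2)/(6*s^3 - 14*s^2 + 8*s - 8)
(3) close the feedback loop around (G1*G2*G3), (G4+G5) -> (24*s^4 - 38*s^3 - 10*s^2 - 8*s - 24)/(54*s^4 - 102*s^3 - 25*s^2 - 19*s - 42)
Step 3 gives the fully reduced T(s), with no common factor left to cancel. The denominator's leading coefficient is 54, so divide each of its coefficients by 54 to get the monic form.

Answer: s^4 - 17*s^3/9 - 25*s^2/54 - 19*s/54 - 7/9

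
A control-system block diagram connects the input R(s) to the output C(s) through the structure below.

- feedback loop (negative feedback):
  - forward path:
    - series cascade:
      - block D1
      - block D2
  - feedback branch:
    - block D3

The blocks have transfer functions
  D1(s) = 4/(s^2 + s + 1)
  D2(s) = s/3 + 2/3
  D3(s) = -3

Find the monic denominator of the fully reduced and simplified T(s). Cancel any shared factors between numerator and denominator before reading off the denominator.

(1) reduce the series chain D1, D2 = (4*s + 8)/(3*s^2 + 3*s + 3)
(2) apply the feedback formula to (D1*D2), D3 = (4*s + 8)/(3*s^2 - 9*s - 21)
No further cancellation is possible in the step-2 result, so that is T(s). Its denominator becomes monic after dividing by the leading coefficient 3.

Hence the answer: s^2 - 3*s - 7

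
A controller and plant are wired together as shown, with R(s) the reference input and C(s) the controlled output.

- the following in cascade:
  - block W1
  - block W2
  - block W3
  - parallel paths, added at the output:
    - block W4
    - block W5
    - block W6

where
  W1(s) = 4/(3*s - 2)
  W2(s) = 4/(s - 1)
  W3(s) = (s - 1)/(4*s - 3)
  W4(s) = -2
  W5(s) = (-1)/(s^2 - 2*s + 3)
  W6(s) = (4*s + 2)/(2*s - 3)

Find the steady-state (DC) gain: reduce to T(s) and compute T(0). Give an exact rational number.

1. sum the parallel branches W4, W5, W6 = (8*s^2 - 18*s + 27)/(2*s^3 - 7*s^2 + 12*s - 9)
2. cascade W1, W2, W3, (W4+W5+W6) = (128*s^2 - 288*s + 432)/(24*s^5 - 118*s^4 + 275*s^3 - 354*s^2 + 225*s - 54)
The step-2 result is T(s). Setting s = 0: T(0) = 432/(-54) = -8.

Hence the answer: -8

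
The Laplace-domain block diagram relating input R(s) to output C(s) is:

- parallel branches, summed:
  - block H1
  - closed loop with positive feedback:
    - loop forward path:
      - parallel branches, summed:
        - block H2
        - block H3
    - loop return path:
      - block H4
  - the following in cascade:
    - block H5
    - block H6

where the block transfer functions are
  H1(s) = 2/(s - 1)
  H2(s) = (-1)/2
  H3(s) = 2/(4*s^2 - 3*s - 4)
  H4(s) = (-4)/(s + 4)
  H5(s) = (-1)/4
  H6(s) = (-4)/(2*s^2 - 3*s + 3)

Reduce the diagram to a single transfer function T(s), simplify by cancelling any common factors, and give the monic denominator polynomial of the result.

Step 1. combine H2, H3 in parallel = (-4*s^2 + 3*s + 8)/(8*s^2 - 6*s - 8)
Step 2. close the feedback loop around (H2+H3), H4 = (-4*s^3 - 13*s^2 + 20*s + 32)/(8*s^3 + 10*s^2 - 20*s)
Step 3. cascade H5, H6 = 1/(2*s^2 - 3*s + 3)
Step 4. sum the parallel branches H1, [(H2+H3)/(1-(H2+H3)*H4)], (H5*H6) = (-8*s^6 + 26*s^5 + 81*s^4 - 192*s^3 + 149*s^2 + 32*s - 96)/(16*s^6 - 20*s^5 - 42*s^4 + 136*s^3 - 150*s^2 + 60*s)
T(s) is the step-4 result (common factors already cancelled). Leading coefficient of the denominator: 16. Divide through by 16 for the monic polynomial.

Therefore the answer is s^6 - 5*s^5/4 - 21*s^4/8 + 17*s^3/2 - 75*s^2/8 + 15*s/4.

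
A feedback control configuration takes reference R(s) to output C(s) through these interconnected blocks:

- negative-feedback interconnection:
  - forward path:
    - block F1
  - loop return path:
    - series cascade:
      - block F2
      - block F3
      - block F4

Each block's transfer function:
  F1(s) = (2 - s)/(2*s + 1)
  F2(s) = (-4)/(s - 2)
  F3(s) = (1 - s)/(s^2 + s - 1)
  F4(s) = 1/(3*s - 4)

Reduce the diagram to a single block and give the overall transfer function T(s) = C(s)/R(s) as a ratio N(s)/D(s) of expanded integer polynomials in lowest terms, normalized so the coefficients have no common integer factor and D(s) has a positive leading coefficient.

Answer: (-3*s^4 + 7*s^3 + 5*s^2 - 18*s + 8)/(6*s^4 + s^3 - 15*s^2 - 3*s + 8)

Working:
[1] cascade F2, F3, F4 -> (4*s - 4)/(3*s^4 - 7*s^3 - 5*s^2 + 18*s - 8)
[2] reduce the feedback loop with forward F1 and return (F2*F3*F4): this yields T(s), and no further normalization is needed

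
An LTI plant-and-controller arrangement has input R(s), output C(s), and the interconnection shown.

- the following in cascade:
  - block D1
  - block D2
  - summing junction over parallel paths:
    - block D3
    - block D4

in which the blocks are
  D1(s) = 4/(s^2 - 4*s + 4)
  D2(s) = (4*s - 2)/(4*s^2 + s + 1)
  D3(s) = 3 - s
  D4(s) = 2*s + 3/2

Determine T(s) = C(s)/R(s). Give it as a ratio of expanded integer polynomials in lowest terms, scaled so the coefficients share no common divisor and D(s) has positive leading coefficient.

Step 1. add D3, D4 (parallel) gives s + 9/2
Step 2. reduce the series chain D1, D2, (D3+D4), giving the overall T(s)

Answer: (16*s^2 + 64*s - 36)/(4*s^4 - 15*s^3 + 13*s^2 + 4)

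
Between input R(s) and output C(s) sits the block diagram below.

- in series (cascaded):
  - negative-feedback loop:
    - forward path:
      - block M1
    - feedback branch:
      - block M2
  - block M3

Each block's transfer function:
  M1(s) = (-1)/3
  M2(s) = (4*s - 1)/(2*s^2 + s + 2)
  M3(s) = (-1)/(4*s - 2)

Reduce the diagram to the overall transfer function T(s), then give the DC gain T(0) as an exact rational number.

Reducing step by step:

Step 1 - collapse the loop (M1 forward, M2 return); result (-2*s^2 - s - 2)/(6*s^2 - s + 7)
Step 2 - multiply [M1/(1+M1*M2)], M3 (series); result (2*s^2 + s + 2)/(24*s^3 - 16*s^2 + 30*s - 14)
Step 2 gives the overall T(s). Then T(0) = 2/(-14) = -1/7.

Answer: -1/7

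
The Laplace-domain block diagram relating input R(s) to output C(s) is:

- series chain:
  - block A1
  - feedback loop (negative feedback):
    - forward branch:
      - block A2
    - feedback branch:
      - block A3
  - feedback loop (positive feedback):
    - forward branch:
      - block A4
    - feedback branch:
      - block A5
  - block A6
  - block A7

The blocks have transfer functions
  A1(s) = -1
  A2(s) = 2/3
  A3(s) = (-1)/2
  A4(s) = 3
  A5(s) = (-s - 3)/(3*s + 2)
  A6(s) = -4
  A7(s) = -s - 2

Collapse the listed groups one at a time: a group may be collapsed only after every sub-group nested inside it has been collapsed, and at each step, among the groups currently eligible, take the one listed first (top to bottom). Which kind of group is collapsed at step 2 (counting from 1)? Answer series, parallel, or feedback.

Reducing step by step:

Step 1 - reduce the feedback loop with forward A2 and return A3
Step 2 - apply the feedback formula to A4, A5
Step 3 - combine A1, [A2/(1+A2*A3)], [A4/(1-A4*A5)], A6, A7 in series
Step 2: feedback.

Answer: feedback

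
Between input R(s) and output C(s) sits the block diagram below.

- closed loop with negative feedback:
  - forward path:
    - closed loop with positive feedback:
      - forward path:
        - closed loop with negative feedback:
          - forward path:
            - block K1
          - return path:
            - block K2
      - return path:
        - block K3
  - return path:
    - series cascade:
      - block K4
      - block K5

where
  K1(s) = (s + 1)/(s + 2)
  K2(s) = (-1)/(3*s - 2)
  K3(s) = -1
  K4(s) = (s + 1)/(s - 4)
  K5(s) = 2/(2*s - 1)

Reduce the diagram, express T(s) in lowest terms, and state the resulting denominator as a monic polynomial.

Step 1. close the feedback loop around K1, K2: (3*s^2 + s - 2)/(3*s^2 + 3*s - 5)
Step 2. collapse the loop ([K1/(1+K1*K2)] forward, K3 return): (3*s^2 + s - 2)/(6*s^2 + 4*s - 7)
Step 3. reduce the series chain K4, K5: (2*s + 2)/(2*s^2 - 9*s + 4)
Step 4. feedback reduction of [[K1/(1+K1*K2)]/(1-[K1/(1+K1*K2)]*K3)], (K4*K5): (6*s^4 - 25*s^3 - s^2 + 22*s - 8)/(12*s^4 - 40*s^3 - 18*s^2 + 77*s - 32)
No further cancellation is possible in the step-4 result, so that is T(s). Its denominator becomes monic after dividing by the leading coefficient 12.

Answer: s^4 - 10*s^3/3 - 3*s^2/2 + 77*s/12 - 8/3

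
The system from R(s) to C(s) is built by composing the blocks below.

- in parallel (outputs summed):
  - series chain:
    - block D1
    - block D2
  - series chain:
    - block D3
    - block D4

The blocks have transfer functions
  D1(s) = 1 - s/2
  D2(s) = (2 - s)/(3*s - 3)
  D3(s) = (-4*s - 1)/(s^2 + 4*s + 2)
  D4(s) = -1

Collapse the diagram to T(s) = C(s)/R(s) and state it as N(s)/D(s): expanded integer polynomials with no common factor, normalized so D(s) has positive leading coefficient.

Reducing step by step:

(1) multiply D1, D2 (series); result (s^2 - 4*s + 4)/(6*s - 6)
(2) reduce the series chain D3, D4; result (4*s + 1)/(s^2 + 4*s + 2)
(3) combine (D1*D2), (D3*D4) in parallel: this yields T(s), and no further normalization is needed

Answer: (s^4 + 14*s^2 - 10*s + 2)/(6*s^3 + 18*s^2 - 12*s - 12)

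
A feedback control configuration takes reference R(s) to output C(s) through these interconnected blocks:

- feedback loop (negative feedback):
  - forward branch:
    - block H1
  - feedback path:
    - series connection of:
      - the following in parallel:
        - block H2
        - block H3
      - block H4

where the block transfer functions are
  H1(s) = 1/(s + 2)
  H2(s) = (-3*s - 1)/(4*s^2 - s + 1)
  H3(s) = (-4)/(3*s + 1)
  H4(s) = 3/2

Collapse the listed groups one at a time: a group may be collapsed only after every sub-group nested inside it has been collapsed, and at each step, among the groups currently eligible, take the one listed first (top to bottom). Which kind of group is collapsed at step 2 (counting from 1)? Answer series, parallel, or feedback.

Step 1: reduce the parallel group H2, H3
Step 2: reduce the series chain (H2+H3), H4
Step 3: apply the feedback formula to H1, ((H2+H3)*H4)
The group at step 2 is a series group.

Hence the answer: series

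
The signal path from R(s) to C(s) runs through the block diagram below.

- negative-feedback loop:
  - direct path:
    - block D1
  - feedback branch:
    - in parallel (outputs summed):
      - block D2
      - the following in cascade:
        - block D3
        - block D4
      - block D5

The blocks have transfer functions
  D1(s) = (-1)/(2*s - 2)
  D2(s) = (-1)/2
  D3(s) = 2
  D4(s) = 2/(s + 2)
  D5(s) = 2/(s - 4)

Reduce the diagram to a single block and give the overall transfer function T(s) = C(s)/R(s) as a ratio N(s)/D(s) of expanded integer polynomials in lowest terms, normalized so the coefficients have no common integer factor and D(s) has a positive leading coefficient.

First reduce the diagram to T(s).

Step 1. cascade D3, D4 -> 4/(s + 2)
Step 2. combine D2, (D3*D4), D5 in parallel -> (-s^2 + 14*s - 16)/(2*s^2 - 4*s - 16)
Step 3. feedback reduction of D1, (D2+(D3*D4)+D5), which is the overall transfer function T(s) = C(s)/R(s) in lowest terms

Answer: (-2*s^2 + 4*s + 16)/(4*s^3 - 11*s^2 - 38*s + 48)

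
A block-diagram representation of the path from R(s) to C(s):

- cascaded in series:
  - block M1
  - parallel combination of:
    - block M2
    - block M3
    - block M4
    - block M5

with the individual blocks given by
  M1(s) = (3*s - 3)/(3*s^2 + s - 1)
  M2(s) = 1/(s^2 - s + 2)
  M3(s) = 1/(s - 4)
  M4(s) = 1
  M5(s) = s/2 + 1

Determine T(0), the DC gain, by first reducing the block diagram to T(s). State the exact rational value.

Step 1. sum the parallel branches M2, M3, M4, M5: (s^4 - s^3 - 12*s^2 + 16*s - 36)/(2*s^3 - 10*s^2 + 12*s - 16)
Step 2. reduce the series chain M1, (M2+M3+M4+M5): (3*s^5 - 6*s^4 - 33*s^3 + 84*s^2 - 156*s + 108)/(6*s^5 - 28*s^4 + 24*s^3 - 26*s^2 - 28*s + 16)
Evaluating the step-2 result (the overall T(s)) at s = 0 gives T(0) = 108/16 = 27/4.

Final answer: 27/4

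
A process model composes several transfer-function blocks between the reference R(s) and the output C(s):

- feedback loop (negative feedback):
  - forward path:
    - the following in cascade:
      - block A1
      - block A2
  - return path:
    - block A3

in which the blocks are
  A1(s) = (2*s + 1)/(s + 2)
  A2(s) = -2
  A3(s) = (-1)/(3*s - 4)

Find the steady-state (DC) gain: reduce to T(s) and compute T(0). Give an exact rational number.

The answer is -4/3.

Reasoning:
(1) reduce the series chain A1, A2; result (-4*s - 2)/(s + 2)
(2) apply the feedback formula to (A1*A2), A3; result (-12*s^2 + 10*s + 8)/(3*s^2 + 6*s - 6)
Evaluating the step-2 result (the overall T(s)) at s = 0 gives T(0) = 8/(-6) = -4/3.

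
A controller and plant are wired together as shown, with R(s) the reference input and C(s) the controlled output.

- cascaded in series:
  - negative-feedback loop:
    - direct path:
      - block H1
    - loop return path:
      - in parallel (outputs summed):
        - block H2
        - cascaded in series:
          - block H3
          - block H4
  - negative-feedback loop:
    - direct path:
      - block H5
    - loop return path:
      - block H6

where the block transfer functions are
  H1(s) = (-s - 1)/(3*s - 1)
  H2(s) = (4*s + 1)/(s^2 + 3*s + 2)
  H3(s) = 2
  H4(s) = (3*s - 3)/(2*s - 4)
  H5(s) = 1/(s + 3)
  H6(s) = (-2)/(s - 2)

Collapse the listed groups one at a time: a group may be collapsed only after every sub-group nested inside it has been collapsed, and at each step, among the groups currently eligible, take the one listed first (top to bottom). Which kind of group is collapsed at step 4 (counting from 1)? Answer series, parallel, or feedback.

1. combine H3, H4 in series
2. parallel reduction of H2, (H3*H4)
3. reduce the feedback loop with forward H1 and return (H2+(H3*H4))
4. apply the feedback formula to H5, H6
5. series reduction of [H1/(1+H1*(H2+(H3*H4)))], [H5/(1+H5*H6)]
Step 4 collapses a feedback group.

Hence the answer: feedback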